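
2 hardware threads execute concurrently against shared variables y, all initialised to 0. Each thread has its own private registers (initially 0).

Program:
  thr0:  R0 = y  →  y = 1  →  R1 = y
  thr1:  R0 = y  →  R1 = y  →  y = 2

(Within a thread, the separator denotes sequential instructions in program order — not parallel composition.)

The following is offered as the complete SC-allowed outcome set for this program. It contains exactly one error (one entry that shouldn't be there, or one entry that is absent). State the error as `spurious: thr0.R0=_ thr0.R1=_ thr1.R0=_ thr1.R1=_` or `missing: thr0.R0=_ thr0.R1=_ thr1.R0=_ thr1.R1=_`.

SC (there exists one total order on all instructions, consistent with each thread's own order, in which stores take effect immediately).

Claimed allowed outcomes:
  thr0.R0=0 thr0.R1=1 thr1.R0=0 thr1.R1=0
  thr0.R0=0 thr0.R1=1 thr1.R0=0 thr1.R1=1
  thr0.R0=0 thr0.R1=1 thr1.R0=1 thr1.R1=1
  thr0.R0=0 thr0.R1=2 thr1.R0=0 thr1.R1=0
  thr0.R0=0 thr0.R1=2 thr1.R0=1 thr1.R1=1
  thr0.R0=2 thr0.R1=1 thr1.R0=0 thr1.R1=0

outcome vector order: (thr0.R0,thr0.R1,thr1.R0,thr1.R1)
under SC → 0/1/0/0, 0/1/0/1, 0/1/1/1, 0/2/0/0, 0/2/0/1, 0/2/1/1, 2/1/0/0
SC∖claimed = {0/2/0/1}

missing: thr0.R0=0 thr0.R1=2 thr1.R0=0 thr1.R1=1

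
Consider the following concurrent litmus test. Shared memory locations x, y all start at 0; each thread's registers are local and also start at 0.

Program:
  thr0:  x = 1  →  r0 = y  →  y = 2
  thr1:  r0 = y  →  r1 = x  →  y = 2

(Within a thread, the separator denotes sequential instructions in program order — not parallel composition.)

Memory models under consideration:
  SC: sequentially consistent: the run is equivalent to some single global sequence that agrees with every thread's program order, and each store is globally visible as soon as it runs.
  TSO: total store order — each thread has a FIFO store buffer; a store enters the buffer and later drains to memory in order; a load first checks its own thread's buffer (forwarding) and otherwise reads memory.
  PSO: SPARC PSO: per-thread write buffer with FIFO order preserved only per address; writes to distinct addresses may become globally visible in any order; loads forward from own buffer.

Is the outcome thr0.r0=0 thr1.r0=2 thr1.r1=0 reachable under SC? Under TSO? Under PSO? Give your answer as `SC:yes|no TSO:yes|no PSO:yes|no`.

outcome vector order: (thr0.r0,thr1.r0,thr1.r1)
[SC] allowed = {0/0/0, 0/0/1, 0/2/1, 2/0/0, 2/0/1}
[TSO] allowed = {0/0/0, 0/0/1, 0/2/1, 2/0/0, 2/0/1}
[PSO] allowed = {0/0/0, 0/0/1, 0/2/0, 0/2/1, 2/0/0, 2/0/1}
target 0/2/0 ∈ {PSO}

SC:no TSO:no PSO:yes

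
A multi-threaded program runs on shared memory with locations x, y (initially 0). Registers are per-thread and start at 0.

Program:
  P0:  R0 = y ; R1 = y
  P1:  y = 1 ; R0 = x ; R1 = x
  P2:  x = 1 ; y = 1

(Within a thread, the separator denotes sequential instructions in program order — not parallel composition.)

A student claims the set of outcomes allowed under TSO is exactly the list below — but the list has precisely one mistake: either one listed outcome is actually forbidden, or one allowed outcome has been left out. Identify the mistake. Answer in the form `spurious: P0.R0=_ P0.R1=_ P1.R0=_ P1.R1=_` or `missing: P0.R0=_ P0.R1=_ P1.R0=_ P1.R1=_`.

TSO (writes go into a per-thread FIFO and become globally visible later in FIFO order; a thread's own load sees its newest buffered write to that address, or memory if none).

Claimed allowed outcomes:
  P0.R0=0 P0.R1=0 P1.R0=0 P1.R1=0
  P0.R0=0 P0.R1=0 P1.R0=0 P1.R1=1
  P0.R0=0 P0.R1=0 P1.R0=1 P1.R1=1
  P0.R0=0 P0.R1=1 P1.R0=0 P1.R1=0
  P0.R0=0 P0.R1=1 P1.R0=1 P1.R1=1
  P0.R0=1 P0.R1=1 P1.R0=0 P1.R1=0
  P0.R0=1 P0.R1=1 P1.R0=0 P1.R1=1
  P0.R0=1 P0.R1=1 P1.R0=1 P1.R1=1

missing: P0.R0=0 P0.R1=1 P1.R0=0 P1.R1=1

outcome vector order: (P0.R0,P0.R1,P1.R0,P1.R1)
under TSO → <0 0 0 0> <0 0 0 1> <0 0 1 1> <0 1 0 0> <0 1 0 1> <0 1 1 1> <1 1 0 0> <1 1 0 1> <1 1 1 1>
TSO∖claimed = {<0 1 0 1>}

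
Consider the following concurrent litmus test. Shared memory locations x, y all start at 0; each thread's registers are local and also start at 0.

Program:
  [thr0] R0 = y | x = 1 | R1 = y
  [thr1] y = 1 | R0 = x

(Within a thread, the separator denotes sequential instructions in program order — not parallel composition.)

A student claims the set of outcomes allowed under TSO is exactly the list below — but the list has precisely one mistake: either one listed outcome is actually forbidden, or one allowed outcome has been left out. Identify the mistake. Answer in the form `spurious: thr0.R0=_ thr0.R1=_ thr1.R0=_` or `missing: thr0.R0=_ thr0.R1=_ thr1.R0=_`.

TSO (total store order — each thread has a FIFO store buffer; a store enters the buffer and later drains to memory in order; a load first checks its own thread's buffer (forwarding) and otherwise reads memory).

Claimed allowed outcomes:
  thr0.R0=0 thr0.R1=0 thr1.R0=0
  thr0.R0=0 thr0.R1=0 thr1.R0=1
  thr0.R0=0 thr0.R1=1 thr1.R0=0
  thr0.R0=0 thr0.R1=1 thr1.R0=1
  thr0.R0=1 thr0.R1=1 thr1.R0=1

missing: thr0.R0=1 thr0.R1=1 thr1.R0=0

outcome vector order: (thr0.R0,thr0.R1,thr1.R0)
[TSO] allowed = {(0,0,0) (0,0,1) (0,1,0) (0,1,1) (1,1,0) (1,1,1)}
TSO∖claimed = {(1,1,0)}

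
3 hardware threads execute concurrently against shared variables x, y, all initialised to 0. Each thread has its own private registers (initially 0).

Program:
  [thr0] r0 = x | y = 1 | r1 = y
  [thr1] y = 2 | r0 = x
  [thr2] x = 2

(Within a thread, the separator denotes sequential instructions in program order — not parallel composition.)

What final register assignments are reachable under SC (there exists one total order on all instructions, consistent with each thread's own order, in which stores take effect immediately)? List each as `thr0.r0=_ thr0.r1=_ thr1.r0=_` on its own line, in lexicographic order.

outcome vector order: (thr0.r0,thr0.r1,thr1.r0)
|SC outcomes| = 7

thr0.r0=0 thr0.r1=1 thr1.r0=0
thr0.r0=0 thr0.r1=1 thr1.r0=2
thr0.r0=0 thr0.r1=2 thr1.r0=0
thr0.r0=0 thr0.r1=2 thr1.r0=2
thr0.r0=2 thr0.r1=1 thr1.r0=0
thr0.r0=2 thr0.r1=1 thr1.r0=2
thr0.r0=2 thr0.r1=2 thr1.r0=2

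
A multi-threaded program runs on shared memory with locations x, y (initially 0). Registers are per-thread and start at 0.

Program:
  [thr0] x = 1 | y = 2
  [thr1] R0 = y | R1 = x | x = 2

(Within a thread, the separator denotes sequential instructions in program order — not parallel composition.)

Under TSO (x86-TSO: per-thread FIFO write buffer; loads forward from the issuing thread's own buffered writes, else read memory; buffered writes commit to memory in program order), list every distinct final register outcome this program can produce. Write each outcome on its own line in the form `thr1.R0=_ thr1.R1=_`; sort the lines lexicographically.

outcome vector order: (thr1.R0,thr1.R1)
|TSO outcomes| = 3

thr1.R0=0 thr1.R1=0
thr1.R0=0 thr1.R1=1
thr1.R0=2 thr1.R1=1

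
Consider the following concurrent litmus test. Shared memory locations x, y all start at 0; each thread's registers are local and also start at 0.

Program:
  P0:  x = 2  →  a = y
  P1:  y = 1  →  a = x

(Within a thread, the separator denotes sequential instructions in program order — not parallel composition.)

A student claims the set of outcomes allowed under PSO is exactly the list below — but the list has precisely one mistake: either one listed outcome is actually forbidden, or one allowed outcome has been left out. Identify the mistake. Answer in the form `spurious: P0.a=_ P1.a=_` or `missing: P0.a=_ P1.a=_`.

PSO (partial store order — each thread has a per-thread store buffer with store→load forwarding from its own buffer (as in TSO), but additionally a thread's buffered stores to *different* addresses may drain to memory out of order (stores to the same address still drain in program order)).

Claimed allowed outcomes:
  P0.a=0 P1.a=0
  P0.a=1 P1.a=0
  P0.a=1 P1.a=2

missing: P0.a=0 P1.a=2

outcome vector order: (P0.a,P1.a)
under PSO → 00 02 10 12
PSO∖claimed = {02}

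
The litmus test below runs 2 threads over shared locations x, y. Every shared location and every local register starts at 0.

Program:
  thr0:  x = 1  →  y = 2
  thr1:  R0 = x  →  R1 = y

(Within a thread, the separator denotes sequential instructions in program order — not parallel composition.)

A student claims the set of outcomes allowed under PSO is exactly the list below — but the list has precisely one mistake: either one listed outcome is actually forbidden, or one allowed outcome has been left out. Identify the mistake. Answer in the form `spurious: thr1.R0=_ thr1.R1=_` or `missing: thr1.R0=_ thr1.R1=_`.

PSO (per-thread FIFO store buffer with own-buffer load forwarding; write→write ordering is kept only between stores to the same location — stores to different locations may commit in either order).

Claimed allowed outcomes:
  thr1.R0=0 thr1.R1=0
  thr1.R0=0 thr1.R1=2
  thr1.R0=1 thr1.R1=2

missing: thr1.R0=1 thr1.R1=0

outcome vector order: (thr1.R0,thr1.R1)
under PSO → (0,0) (0,2) (1,0) (1,2)
PSO∖claimed = {(1,0)}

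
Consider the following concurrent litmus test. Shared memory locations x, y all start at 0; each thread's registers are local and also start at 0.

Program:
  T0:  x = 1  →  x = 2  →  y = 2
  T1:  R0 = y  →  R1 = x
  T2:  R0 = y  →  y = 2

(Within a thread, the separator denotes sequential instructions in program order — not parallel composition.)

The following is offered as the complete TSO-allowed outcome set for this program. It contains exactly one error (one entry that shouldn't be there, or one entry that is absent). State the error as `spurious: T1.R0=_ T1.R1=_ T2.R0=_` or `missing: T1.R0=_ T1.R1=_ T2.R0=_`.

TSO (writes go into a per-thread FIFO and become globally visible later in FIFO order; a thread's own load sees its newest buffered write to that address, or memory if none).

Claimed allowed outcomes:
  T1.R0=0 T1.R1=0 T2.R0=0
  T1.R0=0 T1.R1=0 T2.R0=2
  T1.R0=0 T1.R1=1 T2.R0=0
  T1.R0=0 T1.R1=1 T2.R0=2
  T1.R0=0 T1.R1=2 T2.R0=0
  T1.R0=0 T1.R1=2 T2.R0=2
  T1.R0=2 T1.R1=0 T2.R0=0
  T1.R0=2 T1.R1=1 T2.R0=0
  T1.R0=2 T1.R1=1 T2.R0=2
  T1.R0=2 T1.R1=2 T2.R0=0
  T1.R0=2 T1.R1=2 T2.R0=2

spurious: T1.R0=2 T1.R1=1 T2.R0=2

outcome vector order: (T1.R0,T1.R1,T2.R0)
TSO (10): 000; 002; 010; 012; 020; 022; 200; 210; 220; 222
claimed∖TSO = {212}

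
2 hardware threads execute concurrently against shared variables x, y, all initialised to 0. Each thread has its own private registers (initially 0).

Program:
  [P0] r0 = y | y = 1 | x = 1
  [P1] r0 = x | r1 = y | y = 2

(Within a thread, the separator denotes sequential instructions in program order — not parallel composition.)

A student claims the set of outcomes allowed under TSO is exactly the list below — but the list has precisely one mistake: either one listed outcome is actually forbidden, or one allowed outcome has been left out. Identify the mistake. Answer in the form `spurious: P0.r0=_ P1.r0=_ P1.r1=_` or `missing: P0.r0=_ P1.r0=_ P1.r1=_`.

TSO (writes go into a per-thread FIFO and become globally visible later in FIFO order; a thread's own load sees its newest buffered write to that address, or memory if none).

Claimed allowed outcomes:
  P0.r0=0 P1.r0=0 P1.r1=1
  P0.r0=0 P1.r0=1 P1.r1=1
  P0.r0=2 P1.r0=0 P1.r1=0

outcome vector order: (P0.r0,P1.r0,P1.r1)
TSO (4): 000 001 011 200
TSO∖claimed = {000}

missing: P0.r0=0 P1.r0=0 P1.r1=0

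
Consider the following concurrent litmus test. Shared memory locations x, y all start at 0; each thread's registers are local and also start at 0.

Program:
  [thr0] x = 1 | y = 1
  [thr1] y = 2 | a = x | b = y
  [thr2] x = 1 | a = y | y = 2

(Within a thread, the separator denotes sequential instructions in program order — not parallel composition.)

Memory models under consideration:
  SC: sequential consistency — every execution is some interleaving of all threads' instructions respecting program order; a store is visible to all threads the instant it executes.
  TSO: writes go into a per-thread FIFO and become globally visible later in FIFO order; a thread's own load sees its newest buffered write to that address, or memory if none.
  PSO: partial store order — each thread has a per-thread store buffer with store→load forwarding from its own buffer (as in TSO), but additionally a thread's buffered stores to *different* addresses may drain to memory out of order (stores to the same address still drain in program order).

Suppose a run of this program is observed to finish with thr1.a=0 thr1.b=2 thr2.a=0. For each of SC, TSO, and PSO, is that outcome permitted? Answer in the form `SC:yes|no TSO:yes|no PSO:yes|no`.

SC:no TSO:yes PSO:yes

outcome vector order: (thr1.a,thr1.b,thr2.a)
[SC] allowed = {(0,1,1), (0,1,2), (0,2,1), (0,2,2), (1,1,0), (1,1,1), (1,1,2), (1,2,0), (1,2,1), (1,2,2)}
[TSO] allowed = {(0,1,0), (0,1,1), (0,1,2), (0,2,0), (0,2,1), (0,2,2), (1,1,0), (1,1,1), (1,1,2), (1,2,0), (1,2,1), (1,2,2)}
[PSO] allowed = {(0,1,0), (0,1,1), (0,1,2), (0,2,0), (0,2,1), (0,2,2), (1,1,0), (1,1,1), (1,1,2), (1,2,0), (1,2,1), (1,2,2)}
target (0,2,0) ∈ {TSO,PSO}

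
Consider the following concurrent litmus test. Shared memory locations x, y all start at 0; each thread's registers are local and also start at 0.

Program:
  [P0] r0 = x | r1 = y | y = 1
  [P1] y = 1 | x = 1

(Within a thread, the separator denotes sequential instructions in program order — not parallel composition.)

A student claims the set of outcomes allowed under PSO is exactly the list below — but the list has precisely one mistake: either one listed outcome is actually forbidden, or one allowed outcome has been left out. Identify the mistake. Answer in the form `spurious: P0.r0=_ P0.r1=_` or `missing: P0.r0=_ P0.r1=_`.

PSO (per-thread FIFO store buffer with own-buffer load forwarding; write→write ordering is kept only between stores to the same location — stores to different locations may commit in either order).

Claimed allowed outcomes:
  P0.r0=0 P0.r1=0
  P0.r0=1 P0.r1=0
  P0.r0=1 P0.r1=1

outcome vector order: (P0.r0,P0.r1)
PSO (4): <0 0> <0 1> <1 0> <1 1>
PSO∖claimed = {<0 1>}

missing: P0.r0=0 P0.r1=1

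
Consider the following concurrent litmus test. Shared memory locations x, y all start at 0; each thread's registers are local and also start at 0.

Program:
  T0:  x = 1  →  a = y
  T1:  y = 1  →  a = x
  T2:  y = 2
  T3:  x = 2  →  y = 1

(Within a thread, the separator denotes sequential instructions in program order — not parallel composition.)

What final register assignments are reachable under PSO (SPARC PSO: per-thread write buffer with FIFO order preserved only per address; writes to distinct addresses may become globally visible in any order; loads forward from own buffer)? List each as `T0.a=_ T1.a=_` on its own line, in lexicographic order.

outcome vector order: (T0.a,T1.a)
|PSO outcomes| = 9

T0.a=0 T1.a=0
T0.a=0 T1.a=1
T0.a=0 T1.a=2
T0.a=1 T1.a=0
T0.a=1 T1.a=1
T0.a=1 T1.a=2
T0.a=2 T1.a=0
T0.a=2 T1.a=1
T0.a=2 T1.a=2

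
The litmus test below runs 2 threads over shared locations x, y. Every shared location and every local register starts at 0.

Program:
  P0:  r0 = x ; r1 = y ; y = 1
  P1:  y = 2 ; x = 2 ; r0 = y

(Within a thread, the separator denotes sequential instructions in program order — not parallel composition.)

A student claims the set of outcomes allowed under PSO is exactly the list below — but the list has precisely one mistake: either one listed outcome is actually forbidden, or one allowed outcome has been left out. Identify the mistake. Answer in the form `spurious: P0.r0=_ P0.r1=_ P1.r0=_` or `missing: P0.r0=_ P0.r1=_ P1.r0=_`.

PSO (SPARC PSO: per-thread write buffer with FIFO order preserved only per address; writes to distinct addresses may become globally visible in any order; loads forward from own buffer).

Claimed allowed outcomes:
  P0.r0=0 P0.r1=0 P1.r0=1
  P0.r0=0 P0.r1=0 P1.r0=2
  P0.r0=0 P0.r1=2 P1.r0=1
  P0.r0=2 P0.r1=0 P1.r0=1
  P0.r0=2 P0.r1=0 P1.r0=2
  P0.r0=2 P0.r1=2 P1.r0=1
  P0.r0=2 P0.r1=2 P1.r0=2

outcome vector order: (P0.r0,P0.r1,P1.r0)
PSO: 8 outcomes — {001 002 021 022 201 202 221 222}
PSO∖claimed = {022}

missing: P0.r0=0 P0.r1=2 P1.r0=2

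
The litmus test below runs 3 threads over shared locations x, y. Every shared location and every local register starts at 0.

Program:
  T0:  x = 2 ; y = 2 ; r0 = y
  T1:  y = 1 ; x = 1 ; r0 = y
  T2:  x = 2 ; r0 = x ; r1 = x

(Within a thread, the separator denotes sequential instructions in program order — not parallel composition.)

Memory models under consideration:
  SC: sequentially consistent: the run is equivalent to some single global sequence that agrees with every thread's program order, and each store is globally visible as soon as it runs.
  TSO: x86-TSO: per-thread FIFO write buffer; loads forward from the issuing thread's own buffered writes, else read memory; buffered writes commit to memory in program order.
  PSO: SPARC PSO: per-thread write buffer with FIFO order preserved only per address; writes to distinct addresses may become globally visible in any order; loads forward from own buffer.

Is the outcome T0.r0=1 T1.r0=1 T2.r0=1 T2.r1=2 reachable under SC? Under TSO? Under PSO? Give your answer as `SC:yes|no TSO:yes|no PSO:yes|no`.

SC:no TSO:no PSO:yes

outcome vector order: (T0.r0,T1.r0,T2.r0,T2.r1)
[SC] allowed = {(1,1,1,1), (1,1,2,1), (1,1,2,2), (2,1,1,1), (2,1,1,2), (2,1,2,1), (2,1,2,2), (2,2,1,1), (2,2,1,2), (2,2,2,1), (2,2,2,2)}
[TSO] allowed = {(1,1,1,1), (1,1,2,1), (1,1,2,2), (2,1,1,1), (2,1,1,2), (2,1,2,1), (2,1,2,2), (2,2,1,1), (2,2,1,2), (2,2,2,1), (2,2,2,2)}
[PSO] allowed = {(1,1,1,1), (1,1,1,2), (1,1,2,1), (1,1,2,2), (2,1,1,1), (2,1,1,2), (2,1,2,1), (2,1,2,2), (2,2,1,1), (2,2,1,2), (2,2,2,1), (2,2,2,2)}
target (1,1,1,2) ∈ {PSO}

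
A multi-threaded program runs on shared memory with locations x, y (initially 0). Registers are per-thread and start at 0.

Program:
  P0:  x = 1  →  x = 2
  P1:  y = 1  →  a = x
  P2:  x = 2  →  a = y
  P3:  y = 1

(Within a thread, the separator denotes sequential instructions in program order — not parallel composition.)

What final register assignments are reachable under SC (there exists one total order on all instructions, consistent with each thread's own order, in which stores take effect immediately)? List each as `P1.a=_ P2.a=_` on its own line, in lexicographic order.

P1.a=0 P2.a=1
P1.a=1 P2.a=0
P1.a=1 P2.a=1
P1.a=2 P2.a=0
P1.a=2 P2.a=1

outcome vector order: (P1.a,P2.a)
|SC outcomes| = 5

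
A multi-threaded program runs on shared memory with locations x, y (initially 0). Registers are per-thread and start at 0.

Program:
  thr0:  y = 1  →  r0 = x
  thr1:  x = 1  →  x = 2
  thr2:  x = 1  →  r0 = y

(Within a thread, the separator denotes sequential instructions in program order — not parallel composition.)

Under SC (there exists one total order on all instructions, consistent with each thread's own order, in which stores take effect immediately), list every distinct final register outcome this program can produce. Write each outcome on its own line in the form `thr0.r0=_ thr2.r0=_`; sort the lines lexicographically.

thr0.r0=0 thr2.r0=1
thr0.r0=1 thr2.r0=0
thr0.r0=1 thr2.r0=1
thr0.r0=2 thr2.r0=0
thr0.r0=2 thr2.r0=1

outcome vector order: (thr0.r0,thr2.r0)
|SC outcomes| = 5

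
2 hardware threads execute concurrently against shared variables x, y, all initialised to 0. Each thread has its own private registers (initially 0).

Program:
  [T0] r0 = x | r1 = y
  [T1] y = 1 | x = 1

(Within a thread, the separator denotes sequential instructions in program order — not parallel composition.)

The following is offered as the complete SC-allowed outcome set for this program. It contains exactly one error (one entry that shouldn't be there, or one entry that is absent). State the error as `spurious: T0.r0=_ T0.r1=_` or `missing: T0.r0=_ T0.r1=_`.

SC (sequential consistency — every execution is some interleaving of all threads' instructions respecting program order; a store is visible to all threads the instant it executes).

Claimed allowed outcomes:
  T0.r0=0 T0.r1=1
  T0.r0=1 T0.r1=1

missing: T0.r0=0 T0.r1=0

outcome vector order: (T0.r0,T0.r1)
[SC] allowed = {00, 01, 11}
SC∖claimed = {00}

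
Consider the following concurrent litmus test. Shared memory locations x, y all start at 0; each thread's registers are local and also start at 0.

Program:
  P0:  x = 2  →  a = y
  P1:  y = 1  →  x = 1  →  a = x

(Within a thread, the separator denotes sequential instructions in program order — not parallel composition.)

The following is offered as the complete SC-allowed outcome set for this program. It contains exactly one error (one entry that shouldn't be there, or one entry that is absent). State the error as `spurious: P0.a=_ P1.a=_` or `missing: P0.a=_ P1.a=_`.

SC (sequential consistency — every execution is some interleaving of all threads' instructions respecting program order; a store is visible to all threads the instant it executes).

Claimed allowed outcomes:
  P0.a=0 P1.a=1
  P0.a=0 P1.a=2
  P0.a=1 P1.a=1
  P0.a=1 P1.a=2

spurious: P0.a=0 P1.a=2

outcome vector order: (P0.a,P1.a)
[SC] allowed = {0/1 1/1 1/2}
claimed∖SC = {0/2}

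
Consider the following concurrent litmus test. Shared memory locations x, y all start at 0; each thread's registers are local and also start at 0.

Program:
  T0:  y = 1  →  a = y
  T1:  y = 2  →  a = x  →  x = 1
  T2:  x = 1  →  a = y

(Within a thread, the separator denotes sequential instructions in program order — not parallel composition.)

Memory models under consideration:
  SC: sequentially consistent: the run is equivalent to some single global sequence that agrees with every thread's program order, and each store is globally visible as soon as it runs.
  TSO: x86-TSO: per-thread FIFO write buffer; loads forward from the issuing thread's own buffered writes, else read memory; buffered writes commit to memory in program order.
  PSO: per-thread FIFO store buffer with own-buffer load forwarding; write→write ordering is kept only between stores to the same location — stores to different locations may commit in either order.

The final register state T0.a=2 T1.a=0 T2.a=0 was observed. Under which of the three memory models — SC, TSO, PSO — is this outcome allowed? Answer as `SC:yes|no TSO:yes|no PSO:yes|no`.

outcome vector order: (T0.a,T1.a,T2.a)
SC (9): <1 0 1>; <1 0 2>; <1 1 0>; <1 1 1>; <1 1 2>; <2 0 2>; <2 1 0>; <2 1 1>; <2 1 2>
TSO (12): <1 0 0>; <1 0 1>; <1 0 2>; <1 1 0>; <1 1 1>; <1 1 2>; <2 0 0>; <2 0 1>; <2 0 2>; <2 1 0>; <2 1 1>; <2 1 2>
PSO (12): <1 0 0>; <1 0 1>; <1 0 2>; <1 1 0>; <1 1 1>; <1 1 2>; <2 0 0>; <2 0 1>; <2 0 2>; <2 1 0>; <2 1 1>; <2 1 2>
target <2 0 0> ∈ {TSO,PSO}

SC:no TSO:yes PSO:yes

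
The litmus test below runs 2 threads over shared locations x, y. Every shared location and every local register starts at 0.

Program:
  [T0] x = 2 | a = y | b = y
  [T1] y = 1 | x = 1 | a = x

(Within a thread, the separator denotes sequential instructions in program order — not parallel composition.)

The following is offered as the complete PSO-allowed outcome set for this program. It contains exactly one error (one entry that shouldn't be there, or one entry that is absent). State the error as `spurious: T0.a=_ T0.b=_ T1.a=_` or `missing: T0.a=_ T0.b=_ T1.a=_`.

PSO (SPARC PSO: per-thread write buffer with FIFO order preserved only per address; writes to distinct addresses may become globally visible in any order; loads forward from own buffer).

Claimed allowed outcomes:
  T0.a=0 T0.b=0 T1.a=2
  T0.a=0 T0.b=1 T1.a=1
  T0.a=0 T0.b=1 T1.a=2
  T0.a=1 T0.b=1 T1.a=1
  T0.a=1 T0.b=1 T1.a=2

outcome vector order: (T0.a,T0.b,T1.a)
PSO: 6 outcomes — {0/0/1 0/0/2 0/1/1 0/1/2 1/1/1 1/1/2}
PSO∖claimed = {0/0/1}

missing: T0.a=0 T0.b=0 T1.a=1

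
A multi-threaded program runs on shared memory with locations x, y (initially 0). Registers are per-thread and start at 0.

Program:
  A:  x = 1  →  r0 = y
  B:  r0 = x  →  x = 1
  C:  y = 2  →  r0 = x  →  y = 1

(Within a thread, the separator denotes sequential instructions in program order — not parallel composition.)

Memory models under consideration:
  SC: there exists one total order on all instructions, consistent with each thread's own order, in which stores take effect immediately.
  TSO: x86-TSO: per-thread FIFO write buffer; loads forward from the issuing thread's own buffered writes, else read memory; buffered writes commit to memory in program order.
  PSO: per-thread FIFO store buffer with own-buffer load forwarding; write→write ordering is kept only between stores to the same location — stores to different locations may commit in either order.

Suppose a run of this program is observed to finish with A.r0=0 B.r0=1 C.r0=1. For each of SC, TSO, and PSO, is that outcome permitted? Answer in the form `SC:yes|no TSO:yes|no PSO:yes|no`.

SC:yes TSO:yes PSO:yes

outcome vector order: (A.r0,B.r0,C.r0)
under SC → 001, 011, 100, 101, 110, 111, 200, 201, 210, 211
under TSO → 000, 001, 010, 011, 100, 101, 110, 111, 200, 201, 210, 211
under PSO → 000, 001, 010, 011, 100, 101, 110, 111, 200, 201, 210, 211
target 011 ∈ {SC,TSO,PSO}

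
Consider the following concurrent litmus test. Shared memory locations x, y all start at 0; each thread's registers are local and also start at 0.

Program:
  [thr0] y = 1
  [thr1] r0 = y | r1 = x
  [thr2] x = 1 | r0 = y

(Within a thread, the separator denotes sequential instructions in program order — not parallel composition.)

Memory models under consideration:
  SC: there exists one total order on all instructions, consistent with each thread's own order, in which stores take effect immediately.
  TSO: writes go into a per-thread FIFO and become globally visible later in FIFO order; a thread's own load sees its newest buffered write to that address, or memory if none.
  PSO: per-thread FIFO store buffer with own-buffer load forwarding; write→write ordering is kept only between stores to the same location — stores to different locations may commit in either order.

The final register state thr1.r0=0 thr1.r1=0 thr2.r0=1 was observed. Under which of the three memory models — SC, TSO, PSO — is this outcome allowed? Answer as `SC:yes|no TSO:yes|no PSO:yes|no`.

SC:yes TSO:yes PSO:yes

outcome vector order: (thr1.r0,thr1.r1,thr2.r0)
SC (7): 0/0/0 0/0/1 0/1/0 0/1/1 1/0/1 1/1/0 1/1/1
TSO (8): 0/0/0 0/0/1 0/1/0 0/1/1 1/0/0 1/0/1 1/1/0 1/1/1
PSO (8): 0/0/0 0/0/1 0/1/0 0/1/1 1/0/0 1/0/1 1/1/0 1/1/1
target 0/0/1 ∈ {SC,TSO,PSO}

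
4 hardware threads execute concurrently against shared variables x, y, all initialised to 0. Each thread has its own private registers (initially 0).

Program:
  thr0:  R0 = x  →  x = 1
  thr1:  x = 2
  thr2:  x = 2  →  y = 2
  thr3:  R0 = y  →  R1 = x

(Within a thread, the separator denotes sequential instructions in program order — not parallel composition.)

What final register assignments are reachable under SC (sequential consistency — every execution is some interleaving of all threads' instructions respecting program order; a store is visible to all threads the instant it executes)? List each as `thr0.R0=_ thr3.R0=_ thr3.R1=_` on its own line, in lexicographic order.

outcome vector order: (thr0.R0,thr3.R0,thr3.R1)
|SC outcomes| = 10

thr0.R0=0 thr3.R0=0 thr3.R1=0
thr0.R0=0 thr3.R0=0 thr3.R1=1
thr0.R0=0 thr3.R0=0 thr3.R1=2
thr0.R0=0 thr3.R0=2 thr3.R1=1
thr0.R0=0 thr3.R0=2 thr3.R1=2
thr0.R0=2 thr3.R0=0 thr3.R1=0
thr0.R0=2 thr3.R0=0 thr3.R1=1
thr0.R0=2 thr3.R0=0 thr3.R1=2
thr0.R0=2 thr3.R0=2 thr3.R1=1
thr0.R0=2 thr3.R0=2 thr3.R1=2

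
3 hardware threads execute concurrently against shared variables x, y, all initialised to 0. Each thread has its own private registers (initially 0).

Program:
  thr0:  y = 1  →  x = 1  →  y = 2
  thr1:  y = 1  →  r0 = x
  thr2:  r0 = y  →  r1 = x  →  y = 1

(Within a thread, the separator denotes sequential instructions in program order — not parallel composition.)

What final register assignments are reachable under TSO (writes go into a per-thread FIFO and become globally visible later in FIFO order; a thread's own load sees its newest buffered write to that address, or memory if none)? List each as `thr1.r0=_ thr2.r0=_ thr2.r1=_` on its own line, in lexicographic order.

thr1.r0=0 thr2.r0=0 thr2.r1=0
thr1.r0=0 thr2.r0=0 thr2.r1=1
thr1.r0=0 thr2.r0=1 thr2.r1=0
thr1.r0=0 thr2.r0=1 thr2.r1=1
thr1.r0=0 thr2.r0=2 thr2.r1=1
thr1.r0=1 thr2.r0=0 thr2.r1=0
thr1.r0=1 thr2.r0=0 thr2.r1=1
thr1.r0=1 thr2.r0=1 thr2.r1=0
thr1.r0=1 thr2.r0=1 thr2.r1=1
thr1.r0=1 thr2.r0=2 thr2.r1=1

outcome vector order: (thr1.r0,thr2.r0,thr2.r1)
|TSO outcomes| = 10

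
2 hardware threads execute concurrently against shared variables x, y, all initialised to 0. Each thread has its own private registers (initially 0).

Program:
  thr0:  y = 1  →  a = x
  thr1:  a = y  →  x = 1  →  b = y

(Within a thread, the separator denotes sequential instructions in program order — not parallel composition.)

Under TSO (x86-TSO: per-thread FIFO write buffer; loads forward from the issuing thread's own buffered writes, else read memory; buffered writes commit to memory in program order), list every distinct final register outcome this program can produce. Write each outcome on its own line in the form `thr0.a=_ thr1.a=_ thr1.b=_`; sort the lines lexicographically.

thr0.a=0 thr1.a=0 thr1.b=0
thr0.a=0 thr1.a=0 thr1.b=1
thr0.a=0 thr1.a=1 thr1.b=1
thr0.a=1 thr1.a=0 thr1.b=0
thr0.a=1 thr1.a=0 thr1.b=1
thr0.a=1 thr1.a=1 thr1.b=1

outcome vector order: (thr0.a,thr1.a,thr1.b)
|TSO outcomes| = 6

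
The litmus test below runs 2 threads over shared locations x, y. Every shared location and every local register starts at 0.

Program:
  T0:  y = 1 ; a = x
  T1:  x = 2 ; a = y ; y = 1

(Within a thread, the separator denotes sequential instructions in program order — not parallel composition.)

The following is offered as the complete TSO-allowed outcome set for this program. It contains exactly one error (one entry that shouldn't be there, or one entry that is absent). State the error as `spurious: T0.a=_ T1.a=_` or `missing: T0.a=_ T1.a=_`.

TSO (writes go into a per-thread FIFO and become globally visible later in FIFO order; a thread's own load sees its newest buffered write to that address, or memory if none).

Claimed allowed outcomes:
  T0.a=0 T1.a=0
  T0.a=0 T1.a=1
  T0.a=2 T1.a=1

outcome vector order: (T0.a,T1.a)
[TSO] allowed = {00, 01, 20, 21}
TSO∖claimed = {20}

missing: T0.a=2 T1.a=0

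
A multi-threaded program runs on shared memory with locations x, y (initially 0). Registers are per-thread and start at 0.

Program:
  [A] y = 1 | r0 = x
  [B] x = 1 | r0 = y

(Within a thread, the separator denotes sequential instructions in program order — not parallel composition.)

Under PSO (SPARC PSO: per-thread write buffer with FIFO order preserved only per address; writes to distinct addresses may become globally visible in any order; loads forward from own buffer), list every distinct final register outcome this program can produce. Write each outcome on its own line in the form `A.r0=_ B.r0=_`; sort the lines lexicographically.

A.r0=0 B.r0=0
A.r0=0 B.r0=1
A.r0=1 B.r0=0
A.r0=1 B.r0=1

outcome vector order: (A.r0,B.r0)
|PSO outcomes| = 4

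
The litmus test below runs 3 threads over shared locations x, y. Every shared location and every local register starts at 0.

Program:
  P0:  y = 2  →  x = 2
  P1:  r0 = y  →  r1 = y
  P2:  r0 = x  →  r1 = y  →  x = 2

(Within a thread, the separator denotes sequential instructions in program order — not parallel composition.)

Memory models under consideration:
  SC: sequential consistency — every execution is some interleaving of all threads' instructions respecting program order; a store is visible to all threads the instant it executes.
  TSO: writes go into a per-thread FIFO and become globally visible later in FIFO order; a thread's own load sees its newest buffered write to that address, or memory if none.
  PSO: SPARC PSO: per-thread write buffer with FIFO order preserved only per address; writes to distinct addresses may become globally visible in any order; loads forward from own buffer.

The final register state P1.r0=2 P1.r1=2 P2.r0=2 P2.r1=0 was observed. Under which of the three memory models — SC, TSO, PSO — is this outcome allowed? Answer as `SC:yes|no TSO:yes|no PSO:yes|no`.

SC:no TSO:no PSO:yes

outcome vector order: (P1.r0,P1.r1,P2.r0,P2.r1)
SC (9): 0000; 0002; 0022; 0200; 0202; 0222; 2200; 2202; 2222
TSO (9): 0000; 0002; 0022; 0200; 0202; 0222; 2200; 2202; 2222
PSO (12): 0000; 0002; 0020; 0022; 0200; 0202; 0220; 0222; 2200; 2202; 2220; 2222
target 2220 ∈ {PSO}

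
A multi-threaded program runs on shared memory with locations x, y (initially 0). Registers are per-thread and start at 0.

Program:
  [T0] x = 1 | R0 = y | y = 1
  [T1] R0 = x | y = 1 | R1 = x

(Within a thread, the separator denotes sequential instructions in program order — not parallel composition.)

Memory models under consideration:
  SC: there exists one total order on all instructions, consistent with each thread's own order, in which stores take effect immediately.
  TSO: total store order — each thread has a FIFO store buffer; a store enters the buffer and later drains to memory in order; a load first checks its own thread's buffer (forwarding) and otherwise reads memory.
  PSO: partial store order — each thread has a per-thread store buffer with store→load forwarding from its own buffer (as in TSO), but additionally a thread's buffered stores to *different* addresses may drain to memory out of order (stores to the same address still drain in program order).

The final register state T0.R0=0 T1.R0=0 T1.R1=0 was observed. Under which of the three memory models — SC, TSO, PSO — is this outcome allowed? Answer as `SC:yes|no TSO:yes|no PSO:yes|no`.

outcome vector order: (T0.R0,T1.R0,T1.R1)
under SC → (0,0,1), (0,1,1), (1,0,0), (1,0,1), (1,1,1)
under TSO → (0,0,0), (0,0,1), (0,1,1), (1,0,0), (1,0,1), (1,1,1)
under PSO → (0,0,0), (0,0,1), (0,1,1), (1,0,0), (1,0,1), (1,1,1)
target (0,0,0) ∈ {TSO,PSO}

SC:no TSO:yes PSO:yes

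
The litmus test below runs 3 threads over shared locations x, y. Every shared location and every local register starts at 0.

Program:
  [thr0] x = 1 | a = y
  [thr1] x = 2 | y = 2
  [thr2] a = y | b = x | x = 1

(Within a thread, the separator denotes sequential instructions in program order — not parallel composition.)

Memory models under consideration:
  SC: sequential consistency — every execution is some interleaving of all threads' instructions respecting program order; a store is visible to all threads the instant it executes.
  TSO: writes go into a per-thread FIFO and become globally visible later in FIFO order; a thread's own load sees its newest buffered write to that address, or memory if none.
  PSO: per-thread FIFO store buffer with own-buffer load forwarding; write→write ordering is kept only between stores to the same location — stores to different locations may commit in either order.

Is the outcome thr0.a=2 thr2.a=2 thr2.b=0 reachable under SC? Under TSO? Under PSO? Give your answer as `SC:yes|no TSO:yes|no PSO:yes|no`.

SC:no TSO:no PSO:yes

outcome vector order: (thr0.a,thr2.a,thr2.b)
SC (10): 0/0/0, 0/0/1, 0/0/2, 0/2/1, 0/2/2, 2/0/0, 2/0/1, 2/0/2, 2/2/1, 2/2/2
TSO (10): 0/0/0, 0/0/1, 0/0/2, 0/2/1, 0/2/2, 2/0/0, 2/0/1, 2/0/2, 2/2/1, 2/2/2
PSO (12): 0/0/0, 0/0/1, 0/0/2, 0/2/0, 0/2/1, 0/2/2, 2/0/0, 2/0/1, 2/0/2, 2/2/0, 2/2/1, 2/2/2
target 2/2/0 ∈ {PSO}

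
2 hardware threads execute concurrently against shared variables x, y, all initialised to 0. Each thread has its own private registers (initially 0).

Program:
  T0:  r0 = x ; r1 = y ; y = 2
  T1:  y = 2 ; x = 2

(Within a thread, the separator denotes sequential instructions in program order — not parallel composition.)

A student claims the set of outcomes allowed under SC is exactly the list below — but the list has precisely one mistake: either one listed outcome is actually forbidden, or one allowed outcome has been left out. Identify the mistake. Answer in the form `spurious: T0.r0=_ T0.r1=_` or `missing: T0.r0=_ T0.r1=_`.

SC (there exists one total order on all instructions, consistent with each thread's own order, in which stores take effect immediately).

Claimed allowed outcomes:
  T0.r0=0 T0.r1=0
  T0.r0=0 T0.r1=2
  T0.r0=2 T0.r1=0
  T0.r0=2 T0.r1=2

outcome vector order: (T0.r0,T0.r1)
[SC] allowed = {0/0; 0/2; 2/2}
claimed∖SC = {2/0}

spurious: T0.r0=2 T0.r1=0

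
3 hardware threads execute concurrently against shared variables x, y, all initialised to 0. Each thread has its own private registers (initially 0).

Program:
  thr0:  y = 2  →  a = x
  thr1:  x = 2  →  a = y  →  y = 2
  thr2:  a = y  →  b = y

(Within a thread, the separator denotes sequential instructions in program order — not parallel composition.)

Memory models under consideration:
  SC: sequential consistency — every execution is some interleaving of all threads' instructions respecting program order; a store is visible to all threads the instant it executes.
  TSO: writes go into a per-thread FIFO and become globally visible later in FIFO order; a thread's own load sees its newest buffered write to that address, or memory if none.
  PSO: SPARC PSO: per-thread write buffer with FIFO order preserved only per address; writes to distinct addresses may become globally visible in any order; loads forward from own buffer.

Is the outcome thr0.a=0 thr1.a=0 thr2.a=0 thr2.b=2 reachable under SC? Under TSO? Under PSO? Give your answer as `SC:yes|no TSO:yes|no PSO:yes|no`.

SC:no TSO:yes PSO:yes

outcome vector order: (thr0.a,thr1.a,thr2.a,thr2.b)
SC (9): <0 2 0 0>; <0 2 0 2>; <0 2 2 2>; <2 0 0 0>; <2 0 0 2>; <2 0 2 2>; <2 2 0 0>; <2 2 0 2>; <2 2 2 2>
TSO (12): <0 0 0 0>; <0 0 0 2>; <0 0 2 2>; <0 2 0 0>; <0 2 0 2>; <0 2 2 2>; <2 0 0 0>; <2 0 0 2>; <2 0 2 2>; <2 2 0 0>; <2 2 0 2>; <2 2 2 2>
PSO (12): <0 0 0 0>; <0 0 0 2>; <0 0 2 2>; <0 2 0 0>; <0 2 0 2>; <0 2 2 2>; <2 0 0 0>; <2 0 0 2>; <2 0 2 2>; <2 2 0 0>; <2 2 0 2>; <2 2 2 2>
target <0 0 0 2> ∈ {TSO,PSO}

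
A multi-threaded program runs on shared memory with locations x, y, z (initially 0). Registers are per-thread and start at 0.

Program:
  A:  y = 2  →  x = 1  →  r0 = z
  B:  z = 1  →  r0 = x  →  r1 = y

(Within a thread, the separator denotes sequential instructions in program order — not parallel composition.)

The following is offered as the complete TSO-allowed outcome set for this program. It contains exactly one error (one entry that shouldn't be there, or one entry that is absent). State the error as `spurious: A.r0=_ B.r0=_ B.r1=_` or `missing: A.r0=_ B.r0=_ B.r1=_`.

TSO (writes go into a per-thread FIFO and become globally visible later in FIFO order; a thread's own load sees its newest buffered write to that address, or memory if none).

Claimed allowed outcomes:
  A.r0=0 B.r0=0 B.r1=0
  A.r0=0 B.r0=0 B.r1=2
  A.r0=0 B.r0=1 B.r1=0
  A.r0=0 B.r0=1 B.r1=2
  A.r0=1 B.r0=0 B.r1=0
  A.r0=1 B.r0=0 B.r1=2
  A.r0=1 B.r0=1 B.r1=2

spurious: A.r0=0 B.r0=1 B.r1=0

outcome vector order: (A.r0,B.r0,B.r1)
TSO: 6 outcomes — {0/0/0; 0/0/2; 0/1/2; 1/0/0; 1/0/2; 1/1/2}
claimed∖TSO = {0/1/0}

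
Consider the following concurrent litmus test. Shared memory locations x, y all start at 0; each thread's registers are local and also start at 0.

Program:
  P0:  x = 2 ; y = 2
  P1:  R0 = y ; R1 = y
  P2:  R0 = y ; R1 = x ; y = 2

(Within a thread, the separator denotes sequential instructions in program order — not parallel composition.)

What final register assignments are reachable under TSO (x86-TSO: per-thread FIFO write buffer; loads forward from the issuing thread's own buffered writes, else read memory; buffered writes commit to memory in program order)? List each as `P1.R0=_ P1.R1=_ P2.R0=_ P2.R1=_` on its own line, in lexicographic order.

outcome vector order: (P1.R0,P1.R1,P2.R0,P2.R1)
|TSO outcomes| = 9

P1.R0=0 P1.R1=0 P2.R0=0 P2.R1=0
P1.R0=0 P1.R1=0 P2.R0=0 P2.R1=2
P1.R0=0 P1.R1=0 P2.R0=2 P2.R1=2
P1.R0=0 P1.R1=2 P2.R0=0 P2.R1=0
P1.R0=0 P1.R1=2 P2.R0=0 P2.R1=2
P1.R0=0 P1.R1=2 P2.R0=2 P2.R1=2
P1.R0=2 P1.R1=2 P2.R0=0 P2.R1=0
P1.R0=2 P1.R1=2 P2.R0=0 P2.R1=2
P1.R0=2 P1.R1=2 P2.R0=2 P2.R1=2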